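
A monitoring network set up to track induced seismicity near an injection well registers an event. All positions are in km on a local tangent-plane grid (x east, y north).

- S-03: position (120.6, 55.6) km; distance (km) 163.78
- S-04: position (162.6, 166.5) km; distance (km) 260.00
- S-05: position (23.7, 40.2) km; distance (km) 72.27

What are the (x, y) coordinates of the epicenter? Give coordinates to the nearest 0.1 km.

(-30.5, -7.6)

Circle about each station: (x − 120.6)² + (y − 55.6)² = 163.78²; (x − 162.6)² + (y − 166.5)² = 260.00²; (x − 23.7)² + (y − 40.2)² = 72.27².
Subtracting the S-03 equation from the S-04 and S-05 equations removes the quadratic terms:
84.0 x + 221.8 y = -4250.82
-193.8 x − 30.8 y = 6142.95
Solving the 2×2 system: x ≈ -30.5, y ≈ -7.6 km.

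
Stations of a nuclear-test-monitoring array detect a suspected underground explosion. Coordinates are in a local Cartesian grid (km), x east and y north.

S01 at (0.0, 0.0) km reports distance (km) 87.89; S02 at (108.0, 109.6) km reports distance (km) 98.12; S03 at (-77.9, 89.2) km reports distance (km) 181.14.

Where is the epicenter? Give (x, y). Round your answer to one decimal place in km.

Circle about each station: x² + y² = 87.89²; (x − 108.0)² + (y − 109.6)² = 98.12²; (x + 77.9)² + (y − 89.2)² = 181.14².
Subtracting pairs of circle equations eliminates x²+y² and gives linear equations (the radical axes):
216.0 x + 219.2 y = 21773.28
-155.8 x + 178.4 y = -11062.00
Solving the 2×2 system: x ≈ 86.8, y ≈ 13.8 km.
Check against S01 (with the unrounded x, y): √(x²+y²) = 87.89 ≈ 87.89 km. ✓

(86.8, 13.8)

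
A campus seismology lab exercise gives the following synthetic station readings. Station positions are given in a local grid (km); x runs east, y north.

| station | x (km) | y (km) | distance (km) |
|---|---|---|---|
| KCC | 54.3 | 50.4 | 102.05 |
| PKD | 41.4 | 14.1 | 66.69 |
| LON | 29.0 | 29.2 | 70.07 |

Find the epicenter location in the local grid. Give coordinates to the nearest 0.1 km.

Circle about each station: (x − 54.3)² + (y − 50.4)² = 102.05²; (x − 41.4)² + (y − 14.1)² = 66.69²; (x − 29.0)² + (y − 29.2)² = 70.07².
Subtracting the KCC equation from the PKD and LON equations removes the quadratic terms:
-25.8 x − 72.6 y = 2390.77
-50.6 x − 42.4 y = 1709.39
Solving the 2×2 system: x ≈ -8.8, y ≈ -29.8 km.

-8.8 km east, -29.8 km north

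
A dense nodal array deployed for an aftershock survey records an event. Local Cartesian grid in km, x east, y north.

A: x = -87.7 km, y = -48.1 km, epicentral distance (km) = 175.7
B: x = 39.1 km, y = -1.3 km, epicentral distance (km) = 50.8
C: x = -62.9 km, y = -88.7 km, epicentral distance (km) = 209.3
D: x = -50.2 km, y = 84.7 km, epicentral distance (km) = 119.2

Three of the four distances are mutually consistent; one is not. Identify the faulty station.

C

Solve using three stations at a time. Using A, B, D (subtract circle equations pairwise → linear system) gives (x, y) ≈ (61.9, 44.1).
Distances from that point to each station vs reported:
  A: calculated 175.7 vs reported 175.7 → residual 0.0 km
  B: calculated 50.8 vs reported 50.8 → residual 0.0 km
  C: calculated 182.2 vs reported 209.3 → residual 27.1 km
  D: calculated 119.2 vs reported 119.2 → residual 0.0 km
A, B, D are mutually consistent (residuals ≈ 0); C is off by 27.1 km.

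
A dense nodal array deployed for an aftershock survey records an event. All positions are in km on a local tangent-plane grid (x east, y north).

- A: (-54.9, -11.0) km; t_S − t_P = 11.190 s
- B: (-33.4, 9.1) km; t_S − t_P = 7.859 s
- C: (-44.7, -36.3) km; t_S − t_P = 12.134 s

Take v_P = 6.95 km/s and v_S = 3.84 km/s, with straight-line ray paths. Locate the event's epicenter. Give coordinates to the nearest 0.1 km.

Distance from S−P lag: d = Δt · v_P v_S / (v_P − v_S) = Δt · (6.95·3.84)/(6.95−3.84) ≈ 8.5814·Δt.
So d_A = 96.03, d_B = 67.44, d_C = 104.13 km.
Circle about each station: (x + 54.9)² + (y + 11.0)² = 96.03²; (x + 33.4)² + (y − 9.1)² = 67.44²; (x + 44.7)² + (y + 36.3)² = 104.13².
Subtracting the A equation from the B and C equations removes the quadratic terms:
43.0 x + 40.2 y = 2736.97
20.4 x − 50.6 y = -1440.53
Solving the 2×2 system: x ≈ 26.9, y ≈ 39.3 km.

(26.9, 39.3)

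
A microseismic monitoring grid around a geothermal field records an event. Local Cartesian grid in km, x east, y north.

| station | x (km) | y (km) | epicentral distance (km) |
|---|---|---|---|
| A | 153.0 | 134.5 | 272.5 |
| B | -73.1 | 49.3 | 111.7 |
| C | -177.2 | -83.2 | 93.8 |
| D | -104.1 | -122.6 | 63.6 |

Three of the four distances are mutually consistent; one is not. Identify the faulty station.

A

Solve using three stations at a time. Using B, C, D (subtract circle equations pairwise → linear system) gives (x, y) ≈ (-85.9, -61.7).
Distances from that point to each station vs reported:
  A: calculated 309.1 vs reported 272.5 → residual 36.6 km
  B: calculated 111.7 vs reported 111.7 → residual 0.0 km
  C: calculated 93.8 vs reported 93.8 → residual 0.0 km
  D: calculated 63.6 vs reported 63.6 → residual 0.0 km
B, C, D are mutually consistent (residuals ≈ 0); A is off by 36.6 km.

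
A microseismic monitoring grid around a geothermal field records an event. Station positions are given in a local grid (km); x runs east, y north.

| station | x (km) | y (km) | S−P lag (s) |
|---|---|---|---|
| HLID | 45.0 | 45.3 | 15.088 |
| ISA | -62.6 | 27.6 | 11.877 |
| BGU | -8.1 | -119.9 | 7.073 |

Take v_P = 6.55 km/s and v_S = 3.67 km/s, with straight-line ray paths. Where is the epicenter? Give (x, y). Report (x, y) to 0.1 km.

Distance from S−P lag: d = Δt · v_P v_S / (v_P − v_S) = Δt · (6.55·3.67)/(6.55−3.67) ≈ 8.3467·Δt.
So d_HLID = 125.94, d_ISA = 99.13, d_BGU = 59.04 km.
Circle about each station: (x − 45.0)² + (y − 45.3)² = 125.94²; (x + 62.6)² + (y − 27.6)² = 99.13²; (x + 8.1)² + (y + 119.9)² = 59.04².
Subtracting the HLID equation from the ISA and BGU equations removes the quadratic terms:
-215.2 x − 35.4 y = 6637.56
-106.2 x − 330.4 y = 22739.69
Solving the 2×2 system: x ≈ -20.6, y ≈ -62.2 km.

x ≈ -20.6 km, y ≈ -62.2 km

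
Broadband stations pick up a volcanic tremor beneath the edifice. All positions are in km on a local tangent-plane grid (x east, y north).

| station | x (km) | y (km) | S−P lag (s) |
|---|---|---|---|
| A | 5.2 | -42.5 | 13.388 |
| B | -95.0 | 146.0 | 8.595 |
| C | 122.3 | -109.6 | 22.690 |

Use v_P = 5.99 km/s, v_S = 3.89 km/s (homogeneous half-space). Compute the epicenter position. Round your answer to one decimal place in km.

-8.7 km east, 105.4 km north

Distance from S−P lag: d = Δt · v_P v_S / (v_P − v_S) = Δt · (5.99·3.89)/(5.99−3.89) ≈ 11.0958·Δt.
So d_A = 148.55, d_B = 95.37, d_C = 251.76 km.
Circle about each station: (x − 5.2)² + (y + 42.5)² = 148.55²; (x + 95.0)² + (y − 146.0)² = 95.37²; (x − 122.3)² + (y + 109.6)² = 251.76².
Subtracting pairs of circle equations eliminates x²+y² and gives linear equations (the radical axes):
-200.4 x + 377.0 y = 41479.38
234.2 x − 134.2 y = -16179.84
Solving the 2×2 system: x ≈ -8.7, y ≈ 105.4 km.
Check against A (with the unrounded x, y): √((x − 5.2)²+(y + 42.5)²) = 148.56 ≈ 148.55 km. ✓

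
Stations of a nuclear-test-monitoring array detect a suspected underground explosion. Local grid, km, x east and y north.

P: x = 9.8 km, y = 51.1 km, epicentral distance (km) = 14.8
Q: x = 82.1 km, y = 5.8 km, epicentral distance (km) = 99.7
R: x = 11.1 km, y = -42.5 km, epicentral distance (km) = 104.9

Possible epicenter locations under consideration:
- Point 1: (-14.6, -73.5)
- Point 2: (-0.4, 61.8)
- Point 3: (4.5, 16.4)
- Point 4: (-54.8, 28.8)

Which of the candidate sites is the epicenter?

Point 2

For each candidate, compare |candidate − station| to the reported distance:
Point 1: residuals P 112.2, Q 25.4, R 64.6 → max 112.2 km
Point 2: residuals P 0.0, Q 0.0, R 0.0 → max 0.0 km
Point 3: residuals P 20.3, Q 21.4, R 45.6 → max 45.6 km
Point 4: residuals P 53.5, Q 39.1, R 7.8 → max 53.5 km
Only Point 2 has all residuals ≈ 0.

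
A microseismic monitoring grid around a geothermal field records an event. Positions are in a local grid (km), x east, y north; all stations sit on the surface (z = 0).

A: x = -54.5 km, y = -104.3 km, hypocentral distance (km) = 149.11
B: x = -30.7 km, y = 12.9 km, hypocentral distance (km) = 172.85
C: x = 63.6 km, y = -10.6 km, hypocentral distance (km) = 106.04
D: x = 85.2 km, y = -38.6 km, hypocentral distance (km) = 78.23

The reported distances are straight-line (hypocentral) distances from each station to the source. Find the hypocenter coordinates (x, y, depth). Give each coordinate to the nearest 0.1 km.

x ≈ 88.8 km, y ≈ -105.0 km, depth ≈ 41.2 km

Each station gives a sphere (x−x_i)² + (y−y_i)² + z² = d_i² (stations at z=0).
Subtracting the A sphere from B and C: z² cancels, leaving linear equations in x and y:
47.6 x + 234.4 y = -20383.17
236.2 x + 187.4 y = 1297.89
Solving: x ≈ 88.794, y ≈ -104.990 km (keep extra digits for the depth step; rounded: 88.8, -105.0).
Then from the A sphere: z² = 149.11² − (x + 54.5)² − (y + 104.3)² with x = 88.794, y = -104.990, so z ≈ 41.233 ≈ 41.2 km.
Check against D (with the unrounded solution): distance 78.24 ≈ 78.23 km. ✓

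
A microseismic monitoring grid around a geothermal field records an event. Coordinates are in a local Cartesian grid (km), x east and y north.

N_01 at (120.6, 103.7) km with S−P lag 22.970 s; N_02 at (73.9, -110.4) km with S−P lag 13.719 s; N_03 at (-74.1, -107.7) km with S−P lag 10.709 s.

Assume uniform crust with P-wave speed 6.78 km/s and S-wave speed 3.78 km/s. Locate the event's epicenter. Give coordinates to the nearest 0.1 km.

Distance from S−P lag: d = Δt · v_P v_S / (v_P − v_S) = Δt · (6.78·3.78)/(6.78−3.78) ≈ 8.5428·Δt.
So d_N_01 = 196.23, d_N_02 = 117.20, d_N_03 = 91.48 km.
Circle about each station: (x − 120.6)² + (y − 103.7)² = 196.23²; (x − 73.9)² + (y + 110.4)² = 117.20²; (x + 74.1)² + (y + 107.7)² = 91.48².
Subtracting the N_01 equation from the N_02 and N_03 equations removes the quadratic terms:
-93.4 x − 428.2 y = 17121.69
-389.4 x − 422.8 y = 21929.67
Solving the 2×2 system: x ≈ -16.9, y ≈ -36.3 km.
Check against N_01 (with the unrounded x, y): √((x − 120.6)²+(y − 103.7)²) = 196.23 ≈ 196.23 km. ✓

-16.9 km east, -36.3 km north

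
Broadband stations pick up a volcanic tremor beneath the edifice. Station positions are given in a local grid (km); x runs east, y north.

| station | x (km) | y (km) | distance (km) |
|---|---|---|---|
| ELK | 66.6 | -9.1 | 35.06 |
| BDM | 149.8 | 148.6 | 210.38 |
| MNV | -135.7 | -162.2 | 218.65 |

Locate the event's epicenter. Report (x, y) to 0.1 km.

Circle about each station: (x − 66.6)² + (y + 9.1)² = 35.06²; (x − 149.8)² + (y − 148.6)² = 210.38²; (x + 135.7)² + (y + 162.2)² = 218.65².
Subtracting the ELK equation from the BDM and MNV equations removes the quadratic terms:
166.4 x + 315.4 y = -3026.91
-404.6 x − 306.2 y = -6373.66
Solving the 2×2 system: x ≈ 38.3, y ≈ -29.8 km.
Check against ELK (with the unrounded x, y): √((x − 66.6)²+(y + 9.1)²) = 35.06 ≈ 35.06 km. ✓

38.3 km east, -29.8 km north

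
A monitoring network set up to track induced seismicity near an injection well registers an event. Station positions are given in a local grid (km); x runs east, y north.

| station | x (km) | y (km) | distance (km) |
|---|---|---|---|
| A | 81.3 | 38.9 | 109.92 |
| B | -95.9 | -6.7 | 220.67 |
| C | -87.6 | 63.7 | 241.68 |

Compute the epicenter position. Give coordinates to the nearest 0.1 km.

Circle about each station: (x − 81.3)² + (y − 38.9)² = 109.92²; (x + 95.9)² + (y + 6.7)² = 220.67²; (x + 87.6)² + (y − 63.7)² = 241.68².
Subtracting the A equation from the B and C equations removes the quadratic terms:
-354.4 x − 91.2 y = -35494.04
-337.8 x + 49.6 y = -42718.27
Solving the 2×2 system: x ≈ 116.9, y ≈ -65.1 km.
Check against A (with the unrounded x, y): √((x − 81.3)²+(y − 38.9)²) = 109.92 ≈ 109.92 km. ✓

x ≈ 116.9 km, y ≈ -65.1 km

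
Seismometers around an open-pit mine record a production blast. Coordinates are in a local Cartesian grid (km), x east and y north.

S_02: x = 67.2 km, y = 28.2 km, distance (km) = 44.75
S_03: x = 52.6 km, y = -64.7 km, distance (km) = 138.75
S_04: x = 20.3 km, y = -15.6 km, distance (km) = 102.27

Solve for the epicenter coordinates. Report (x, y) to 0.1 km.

Circle about each station: (x − 67.2)² + (y − 28.2)² = 44.75²; (x − 52.6)² + (y + 64.7)² = 138.75²; (x − 20.3)² + (y + 15.6)² = 102.27².
Subtracting the S_02 equation from the S_03 and S_04 equations removes the quadratic terms:
-29.2 x − 185.8 y = -15607.23
-93.8 x − 87.6 y = -13112.22
Solving the 2×2 system: x ≈ 71.9, y ≈ 72.7 km.
Check against S_02 (with the unrounded x, y): √((x − 67.2)²+(y − 28.2)²) = 44.75 ≈ 44.75 km. ✓

x ≈ 71.9 km, y ≈ 72.7 km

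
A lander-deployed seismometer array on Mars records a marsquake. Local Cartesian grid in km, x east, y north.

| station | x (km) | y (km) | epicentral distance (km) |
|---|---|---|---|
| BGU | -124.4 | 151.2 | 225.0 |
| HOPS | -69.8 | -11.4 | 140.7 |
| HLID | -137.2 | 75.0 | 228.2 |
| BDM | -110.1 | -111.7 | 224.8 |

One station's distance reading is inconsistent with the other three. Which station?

Solve using three stations at a time. Using BGU, HOPS, BDM (subtract circle equations pairwise → linear system) gives (x, y) ≈ (64.9, 29.5).
Distances from that point to each station vs reported:
  BGU: calculated 225.0 vs reported 225.0 → residual 0.0 km
  HOPS: calculated 140.7 vs reported 140.7 → residual 0.0 km
  HLID: calculated 207.1 vs reported 228.2 → residual 21.1 km
  BDM: calculated 224.8 vs reported 224.8 → residual 0.0 km
BGU, HOPS, BDM are mutually consistent (residuals ≈ 0); HLID is off by 21.1 km.

HLID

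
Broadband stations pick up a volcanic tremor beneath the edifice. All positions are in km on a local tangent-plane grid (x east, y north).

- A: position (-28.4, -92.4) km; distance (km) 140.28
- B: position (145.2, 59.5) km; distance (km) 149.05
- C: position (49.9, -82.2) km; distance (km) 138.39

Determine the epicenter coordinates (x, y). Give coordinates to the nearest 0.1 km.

Circle about each station: (x + 28.4)² + (y + 92.4)² = 140.28²; (x − 145.2)² + (y − 59.5)² = 149.05²; (x − 49.9)² + (y + 82.2)² = 138.39².
Subtracting pairs of circle equations eliminates x²+y² and gives linear equations (the radical axes):
347.2 x + 303.8 y = 12741.55
156.6 x + 20.4 y = 429.22
Solving the 2×2 system: x ≈ -3.2, y ≈ 45.6 km.

(-3.2, 45.6)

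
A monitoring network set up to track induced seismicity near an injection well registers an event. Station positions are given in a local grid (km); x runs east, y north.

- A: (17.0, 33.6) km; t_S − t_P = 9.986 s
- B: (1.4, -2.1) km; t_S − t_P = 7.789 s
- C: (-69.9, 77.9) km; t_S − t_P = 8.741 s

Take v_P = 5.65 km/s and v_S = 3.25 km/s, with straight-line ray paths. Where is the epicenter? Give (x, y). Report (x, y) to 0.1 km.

-56.4 km east, 12.4 km north

Distance from S−P lag: d = Δt · v_P v_S / (v_P − v_S) = Δt · (5.65·3.25)/(5.65−3.25) ≈ 7.6510·Δt.
So d_A = 76.40, d_B = 59.59, d_C = 66.88 km.
Circle about each station: (x − 17.0)² + (y − 33.6)² = 76.40²; (x − 1.4)² + (y + 2.1)² = 59.59²; (x + 69.9)² + (y − 77.9)² = 66.88².
Subtracting the A equation from the B and C equations removes the quadratic terms:
-31.2 x − 71.4 y = 874.40
-173.8 x + 88.6 y = 10900.49
Solving the 2×2 system: x ≈ -56.4, y ≈ 12.4 km.
Check against A (with the unrounded x, y): √((x − 17.0)²+(y − 33.6)²) = 76.40 ≈ 76.40 km. ✓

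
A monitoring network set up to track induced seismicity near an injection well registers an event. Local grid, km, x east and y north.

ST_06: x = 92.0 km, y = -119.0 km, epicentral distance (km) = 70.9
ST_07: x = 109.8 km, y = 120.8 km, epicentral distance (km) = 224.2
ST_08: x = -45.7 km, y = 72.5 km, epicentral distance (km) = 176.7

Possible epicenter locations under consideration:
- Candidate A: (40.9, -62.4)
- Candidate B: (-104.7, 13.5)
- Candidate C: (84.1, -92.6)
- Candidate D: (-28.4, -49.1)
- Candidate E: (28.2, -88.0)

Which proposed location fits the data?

For each candidate, compare |candidate − station| to the reported distance:
Candidate A: residuals ST_06 5.4, ST_07 28.5, ST_08 16.4 → max 28.5 km
Candidate B: residuals ST_06 166.3, ST_07 15.6, ST_08 93.3 → max 166.3 km
Candidate C: residuals ST_06 43.3, ST_07 9.3, ST_08 33.3 → max 43.3 km
Candidate D: residuals ST_06 68.3, ST_07 5.2, ST_08 53.9 → max 68.3 km
Candidate E: residuals ST_06 0.0, ST_07 0.0, ST_08 0.0 → max 0.0 km
Only Candidate E has all residuals ≈ 0.

Candidate E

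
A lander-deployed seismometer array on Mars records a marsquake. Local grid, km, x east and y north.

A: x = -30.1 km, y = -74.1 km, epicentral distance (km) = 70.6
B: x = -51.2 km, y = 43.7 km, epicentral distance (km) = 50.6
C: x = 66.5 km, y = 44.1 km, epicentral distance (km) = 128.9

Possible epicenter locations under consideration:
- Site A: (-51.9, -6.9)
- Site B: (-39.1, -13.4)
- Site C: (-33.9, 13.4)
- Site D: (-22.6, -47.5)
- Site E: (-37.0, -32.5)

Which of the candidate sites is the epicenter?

Site A

For each candidate, compare |candidate − station| to the reported distance:
Site A: residuals A 0.0, B 0.0, C 0.0 → max 0.0 km
Site B: residuals A 9.2, B 7.8, C 8.7 → max 9.2 km
Site C: residuals A 17.0, B 15.7, C 23.9 → max 23.9 km
Site D: residuals A 43.0, B 45.0, C 1.1 → max 45.0 km
Site E: residuals A 28.4, B 26.9, C 0.1 → max 28.4 km
Only Site A has all residuals ≈ 0.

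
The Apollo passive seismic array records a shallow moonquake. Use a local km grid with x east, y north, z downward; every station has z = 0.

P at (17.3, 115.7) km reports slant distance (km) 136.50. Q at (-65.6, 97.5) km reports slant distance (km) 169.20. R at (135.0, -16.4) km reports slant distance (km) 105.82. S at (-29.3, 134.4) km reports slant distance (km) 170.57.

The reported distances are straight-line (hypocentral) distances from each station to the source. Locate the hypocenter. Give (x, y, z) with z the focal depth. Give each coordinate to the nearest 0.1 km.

(58.3, 5.6, 69.5)

Each station gives a sphere (x−x_i)² + (y−y_i)² + z² = d_i² (stations at z=0).
Subtracting the P sphere from Q and R: z² cancels, leaving linear equations in x and y:
-165.8 x − 36.4 y = -9872.56
235.4 x − 264.2 y = 12242.56
Solving: x ≈ 58.312, y ≈ 5.617 km (keep extra digits for the depth step; rounded: 58.3, 5.6).
Then from the P sphere: z² = 136.50² − (x − 17.3)² − (y − 115.7)² with x = 58.312, y = 5.617, so z ≈ 69.513 ≈ 69.5 km.
Check against S (with the unrounded solution): distance 170.57 ≈ 170.57 km. ✓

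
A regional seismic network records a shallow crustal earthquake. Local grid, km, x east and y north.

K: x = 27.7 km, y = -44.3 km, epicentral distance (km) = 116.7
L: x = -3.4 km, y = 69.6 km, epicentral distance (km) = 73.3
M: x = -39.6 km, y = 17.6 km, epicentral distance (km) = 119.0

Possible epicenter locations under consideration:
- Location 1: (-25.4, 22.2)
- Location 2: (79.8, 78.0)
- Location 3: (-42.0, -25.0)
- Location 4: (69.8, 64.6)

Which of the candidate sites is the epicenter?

For each candidate, compare |candidate − station| to the reported distance:
Location 1: residuals K 31.6, L 21.0, M 104.1 → max 104.1 km
Location 2: residuals K 16.2, L 10.3, M 14.8 → max 16.2 km
Location 3: residuals K 44.4, L 28.9, M 76.3 → max 76.3 km
Location 4: residuals K 0.1, L 0.1, M 0.1 → max 0.1 km
Only Location 4 has all residuals ≈ 0.

Location 4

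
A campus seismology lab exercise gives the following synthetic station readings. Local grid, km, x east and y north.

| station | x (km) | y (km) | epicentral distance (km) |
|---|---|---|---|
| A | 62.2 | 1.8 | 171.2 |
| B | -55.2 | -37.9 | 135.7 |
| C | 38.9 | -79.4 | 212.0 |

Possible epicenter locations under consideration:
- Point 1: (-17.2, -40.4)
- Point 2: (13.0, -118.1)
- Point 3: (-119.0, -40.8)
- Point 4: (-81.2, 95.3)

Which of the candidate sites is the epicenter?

Point 4

For each candidate, compare |candidate − station| to the reported distance:
Point 1: residuals A 81.3, B 97.6, C 143.7 → max 143.7 km
Point 2: residuals A 41.6, B 30.4, C 165.4 → max 165.4 km
Point 3: residuals A 14.9, B 71.8, C 49.5 → max 71.8 km
Point 4: residuals A 0.0, B 0.0, C 0.0 → max 0.0 km
Only Point 4 has all residuals ≈ 0.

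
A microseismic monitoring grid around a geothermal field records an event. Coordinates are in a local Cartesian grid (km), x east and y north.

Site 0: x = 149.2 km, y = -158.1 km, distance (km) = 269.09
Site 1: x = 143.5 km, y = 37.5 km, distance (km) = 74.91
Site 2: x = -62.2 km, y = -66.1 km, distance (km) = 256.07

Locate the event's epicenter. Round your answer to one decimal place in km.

Circle about each station: (x − 149.2)² + (y + 158.1)² = 269.09²; (x − 143.5)² + (y − 37.5)² = 74.91²; (x + 62.2)² + (y + 66.1)² = 256.07².
Subtracting the Site 0 equation from the Site 1 and Site 2 equations removes the quadratic terms:
-11.4 x + 391.2 y = 41540.17
-422.8 x + 184.0 y = -32180.62
Solving the 2×2 system: x ≈ 123.9, y ≈ 109.8 km.
Check against Site 0 (with the unrounded x, y): √((x − 149.2)²+(y + 158.1)²) = 269.09 ≈ 269.09 km. ✓

x ≈ 123.9 km, y ≈ 109.8 km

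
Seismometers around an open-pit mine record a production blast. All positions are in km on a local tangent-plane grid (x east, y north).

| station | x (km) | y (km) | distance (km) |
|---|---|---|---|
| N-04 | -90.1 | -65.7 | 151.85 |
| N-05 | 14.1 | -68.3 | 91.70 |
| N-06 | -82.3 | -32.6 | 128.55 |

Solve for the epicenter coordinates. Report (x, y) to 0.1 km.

Circle about each station: (x + 90.1)² + (y + 65.7)² = 151.85²; (x − 14.1)² + (y + 68.3)² = 91.70²; (x + 82.3)² + (y + 32.6)² = 128.55².
Subtracting the N-04 equation from the N-05 and N-06 equations removes the quadratic terms:
208.4 x − 5.2 y = 7078.73
15.6 x + 66.2 y = 1934.87
Solving the 2×2 system: x ≈ 34.5, y ≈ 21.1 km.

x ≈ 34.5 km, y ≈ 21.1 km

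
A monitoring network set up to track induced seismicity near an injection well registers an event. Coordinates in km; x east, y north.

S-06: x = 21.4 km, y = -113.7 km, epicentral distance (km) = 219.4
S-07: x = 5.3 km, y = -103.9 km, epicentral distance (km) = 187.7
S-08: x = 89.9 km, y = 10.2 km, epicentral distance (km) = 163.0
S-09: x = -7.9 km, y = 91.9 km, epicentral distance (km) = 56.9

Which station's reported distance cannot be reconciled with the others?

S-06

Solve using three stations at a time. Using S-07, S-08, S-09 (subtract circle equations pairwise → linear system) gives (x, y) ≈ (-61.1, 71.7).
Distances from that point to each station vs reported:
  S-06: calculated 202.9 vs reported 219.4 → residual 16.5 km
  S-07: calculated 187.7 vs reported 187.7 → residual 0.0 km
  S-08: calculated 163.0 vs reported 163.0 → residual 0.0 km
  S-09: calculated 56.9 vs reported 56.9 → residual 0.0 km
S-07, S-08, S-09 are mutually consistent (residuals ≈ 0); S-06 is off by 16.5 km.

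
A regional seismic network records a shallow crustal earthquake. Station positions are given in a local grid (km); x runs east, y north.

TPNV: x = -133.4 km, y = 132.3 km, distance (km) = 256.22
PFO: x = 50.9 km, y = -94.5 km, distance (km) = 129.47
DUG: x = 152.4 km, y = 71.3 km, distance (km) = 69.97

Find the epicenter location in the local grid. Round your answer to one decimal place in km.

Circle about each station: (x + 133.4)² + (y − 132.3)² = 256.22²; (x − 50.9)² + (y + 94.5)² = 129.47²; (x − 152.4)² + (y − 71.3)² = 69.97².
Subtracting pairs of circle equations eliminates x²+y² and gives linear equations (the radical axes):
368.6 x − 453.6 y = 25108.42
571.6 x − 122.0 y = 53763.49
Solving the 2×2 system: x ≈ 99.5, y ≈ 25.5 km.

99.5 km east, 25.5 km north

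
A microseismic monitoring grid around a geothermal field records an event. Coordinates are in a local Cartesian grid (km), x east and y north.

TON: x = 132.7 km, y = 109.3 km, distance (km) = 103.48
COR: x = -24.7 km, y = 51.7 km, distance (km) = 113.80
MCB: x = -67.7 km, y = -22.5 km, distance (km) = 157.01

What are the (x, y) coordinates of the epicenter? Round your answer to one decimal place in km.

(84.0, 18.0)

Circle about each station: (x − 132.7)² + (y − 109.3)² = 103.48²; (x + 24.7)² + (y − 51.7)² = 113.80²; (x + 67.7)² + (y + 22.5)² = 157.01².
Subtracting the TON equation from the COR and MCB equations removes the quadratic terms:
-314.8 x − 115.2 y = -28515.13
-400.8 x − 263.6 y = -38410.27
Solving the 2×2 system: x ≈ 84.0, y ≈ 18.0 km.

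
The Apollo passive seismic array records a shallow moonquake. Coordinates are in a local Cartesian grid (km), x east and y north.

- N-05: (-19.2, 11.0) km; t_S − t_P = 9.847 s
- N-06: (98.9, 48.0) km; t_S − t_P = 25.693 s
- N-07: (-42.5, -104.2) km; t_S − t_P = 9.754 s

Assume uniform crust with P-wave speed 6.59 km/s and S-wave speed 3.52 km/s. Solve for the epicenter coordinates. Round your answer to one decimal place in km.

Distance from S−P lag: d = Δt · v_P v_S / (v_P − v_S) = Δt · (6.59·3.52)/(6.59−3.52) ≈ 7.5560·Δt.
So d_N-05 = 74.40, d_N-06 = 194.14, d_N-07 = 73.70 km.
Circle about each station: (x + 19.2)² + (y − 11.0)² = 74.40²; (x − 98.9)² + (y − 48.0)² = 194.14²; (x + 42.5)² + (y + 104.2)² = 73.70².
Subtracting the N-05 equation from the N-06 and N-07 equations removes the quadratic terms:
236.2 x + 74.0 y = -20559.41
-46.6 x − 230.4 y = 12277.92
Solving the 2×2 system: x ≈ -75.1, y ≈ -38.1 km.
Check against N-05 (with the unrounded x, y): √((x + 19.2)²+(y − 11.0)²) = 74.41 ≈ 74.40 km. ✓

-75.1 km east, -38.1 km north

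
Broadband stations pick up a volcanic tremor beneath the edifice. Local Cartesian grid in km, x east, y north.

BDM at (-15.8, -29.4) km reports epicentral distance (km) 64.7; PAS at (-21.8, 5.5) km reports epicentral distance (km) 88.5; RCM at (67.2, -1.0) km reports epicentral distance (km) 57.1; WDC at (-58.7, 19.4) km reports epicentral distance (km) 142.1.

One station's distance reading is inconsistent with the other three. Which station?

WDC

Solve using three stations at a time. Using BDM, PAS, RCM (subtract circle equations pairwise → linear system) gives (x, y) ≈ (44.3, -53.3).
Distances from that point to each station vs reported:
  BDM: calculated 64.7 vs reported 64.7 → residual 0.0 km
  PAS: calculated 88.5 vs reported 88.5 → residual 0.0 km
  RCM: calculated 57.1 vs reported 57.1 → residual 0.0 km
  WDC: calculated 126.1 vs reported 142.1 → residual 16.0 km
BDM, PAS, RCM are mutually consistent (residuals ≈ 0); WDC is off by 16.0 km.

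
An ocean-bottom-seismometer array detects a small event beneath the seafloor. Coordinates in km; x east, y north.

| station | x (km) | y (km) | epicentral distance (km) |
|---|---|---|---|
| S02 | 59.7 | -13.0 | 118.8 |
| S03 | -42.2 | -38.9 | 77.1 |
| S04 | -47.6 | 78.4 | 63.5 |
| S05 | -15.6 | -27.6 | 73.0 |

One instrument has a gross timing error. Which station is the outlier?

S04

Solve using three stations at a time. Using S02, S03, S05 (subtract circle equations pairwise → linear system) gives (x, y) ≈ (-47.6, 37.9).
Distances from that point to each station vs reported:
  S02: calculated 118.7 vs reported 118.8 → residual 0.1 km
  S03: calculated 77.0 vs reported 77.1 → residual 0.1 km
  S04: calculated 40.5 vs reported 63.5 → residual 23.0 km
  S05: calculated 72.9 vs reported 73.0 → residual 0.1 km
S02, S03, S05 are mutually consistent (residuals ≈ 0); S04 is off by 23.0 km.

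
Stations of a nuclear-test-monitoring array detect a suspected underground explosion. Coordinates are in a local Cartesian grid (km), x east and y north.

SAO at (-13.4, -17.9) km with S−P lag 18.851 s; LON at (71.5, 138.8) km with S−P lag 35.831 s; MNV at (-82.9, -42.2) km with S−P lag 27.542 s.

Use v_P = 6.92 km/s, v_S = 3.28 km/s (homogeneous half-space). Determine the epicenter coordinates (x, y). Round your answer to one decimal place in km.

83.6 km east, -84.3 km north

Distance from S−P lag: d = Δt · v_P v_S / (v_P − v_S) = Δt · (6.92·3.28)/(6.92−3.28) ≈ 6.2356·Δt.
So d_SAO = 117.55, d_LON = 223.43, d_MNV = 171.74 km.
Circle about each station: (x + 13.4)² + (y + 17.9)² = 117.55²; (x − 71.5)² + (y − 138.8)² = 223.43²; (x + 82.9)² + (y + 42.2)² = 171.74².
Subtracting the SAO equation from the LON and MNV equations removes the quadratic terms:
169.8 x + 313.4 y = -12225.24
-139.0 x − 48.6 y = -7523.35
Solving the 2×2 system: x ≈ 83.6, y ≈ -84.3 km.
Check against SAO (with the unrounded x, y): √((x + 13.4)²+(y + 17.9)²) = 117.55 ≈ 117.55 km. ✓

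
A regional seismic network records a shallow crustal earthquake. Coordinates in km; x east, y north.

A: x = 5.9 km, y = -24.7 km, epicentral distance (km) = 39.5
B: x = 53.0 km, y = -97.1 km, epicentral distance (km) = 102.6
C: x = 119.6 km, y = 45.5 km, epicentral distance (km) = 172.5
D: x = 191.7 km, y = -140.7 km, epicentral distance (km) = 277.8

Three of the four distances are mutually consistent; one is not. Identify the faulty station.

Solve using three stations at a time. Using A, B, C (subtract circle equations pairwise → linear system) gives (x, y) ≈ (-31.1, -38.4).
Distances from that point to each station vs reported:
  A: calculated 39.5 vs reported 39.5 → residual 0.0 km
  B: calculated 102.6 vs reported 102.6 → residual 0.0 km
  C: calculated 172.5 vs reported 172.5 → residual 0.0 km
  D: calculated 245.2 vs reported 277.8 → residual 32.6 km
A, B, C are mutually consistent (residuals ≈ 0); D is off by 32.6 km.

D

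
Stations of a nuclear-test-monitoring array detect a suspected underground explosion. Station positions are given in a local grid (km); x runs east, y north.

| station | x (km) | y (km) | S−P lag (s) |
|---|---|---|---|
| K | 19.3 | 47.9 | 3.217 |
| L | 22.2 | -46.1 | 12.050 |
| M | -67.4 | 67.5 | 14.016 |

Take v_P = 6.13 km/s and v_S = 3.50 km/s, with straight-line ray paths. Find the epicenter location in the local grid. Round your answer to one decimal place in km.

(45.5, 49.4)

Distance from S−P lag: d = Δt · v_P v_S / (v_P − v_S) = Δt · (6.13·3.50)/(6.13−3.50) ≈ 8.1578·Δt.
So d_K = 26.24, d_L = 98.30, d_M = 114.34 km.
Circle about each station: (x − 19.3)² + (y − 47.9)² = 26.24²; (x − 22.2)² + (y + 46.1)² = 98.30²; (x + 67.4)² + (y − 67.5)² = 114.34².
Subtracting pairs of circle equations eliminates x²+y² and gives linear equations (the radical axes):
5.8 x − 188.0 y = -9023.20
-173.4 x + 39.2 y = -5952.99
Solving the 2×2 system: x ≈ 45.5, y ≈ 49.4 km.
Check against K (with the unrounded x, y): √((x − 19.3)²+(y − 47.9)²) = 26.24 ≈ 26.24 km. ✓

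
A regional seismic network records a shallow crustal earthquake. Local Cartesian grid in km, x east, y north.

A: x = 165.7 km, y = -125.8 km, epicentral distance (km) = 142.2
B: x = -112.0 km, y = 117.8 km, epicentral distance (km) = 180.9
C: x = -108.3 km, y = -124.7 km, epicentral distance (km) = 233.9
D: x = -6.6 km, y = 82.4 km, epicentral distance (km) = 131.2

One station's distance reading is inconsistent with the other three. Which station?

Solve using three stations at a time. Using A, C, D (subtract circle equations pairwise → linear system) gives (x, y) ≈ (92.1, -4.1).
Distances from that point to each station vs reported:
  A: calculated 142.2 vs reported 142.2 → residual 0.0 km
  B: calculated 237.7 vs reported 180.9 → residual 56.8 km
  C: calculated 233.9 vs reported 233.9 → residual 0.0 km
  D: calculated 131.2 vs reported 131.2 → residual 0.0 km
A, C, D are mutually consistent (residuals ≈ 0); B is off by 56.8 km.

B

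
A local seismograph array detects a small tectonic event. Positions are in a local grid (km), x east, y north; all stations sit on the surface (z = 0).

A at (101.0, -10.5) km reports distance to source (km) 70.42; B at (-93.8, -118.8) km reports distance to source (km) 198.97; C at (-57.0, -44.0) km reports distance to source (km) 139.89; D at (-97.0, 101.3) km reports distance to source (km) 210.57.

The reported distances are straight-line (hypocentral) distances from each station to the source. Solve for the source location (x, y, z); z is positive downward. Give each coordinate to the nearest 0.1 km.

Each station gives a sphere (x−x_i)² + (y−y_i)² + z² = d_i² (stations at z=0).
Subtracting the A sphere from B and C: z² cancels, leaving linear equations in x and y:
-389.6 x − 216.6 y = -22029.45
-316.0 x − 67.0 y = -19736.49
Solving: x ≈ 66.103, y ≈ -17.194 km (keep extra digits for the depth step; rounded: 66.1, -17.2).
Then from the A sphere: z² = 70.42² − (x − 101.0)² − (y + 10.5)² with x = 66.103, y = -17.194, so z ≈ 60.798 ≈ 60.8 km.

x ≈ 66.1 km, y ≈ -17.2 km, depth ≈ 60.8 km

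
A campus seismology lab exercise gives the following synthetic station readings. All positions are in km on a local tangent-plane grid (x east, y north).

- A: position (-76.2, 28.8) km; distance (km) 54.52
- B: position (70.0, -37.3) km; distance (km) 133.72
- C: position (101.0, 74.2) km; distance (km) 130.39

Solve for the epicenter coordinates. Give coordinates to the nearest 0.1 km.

Circle about each station: (x + 76.2)² + (y − 28.8)² = 54.52²; (x − 70.0)² + (y + 37.3)² = 133.72²; (x − 101.0)² + (y − 74.2)² = 130.39².
Subtracting the A equation from the B and C equations removes the quadratic terms:
292.4 x − 132.2 y = -15253.20
354.4 x + 90.8 y = -4958.36
Solving the 2×2 system: x ≈ -27.8, y ≈ 53.9 km.
Check against A (with the unrounded x, y): √((x + 76.2)²+(y − 28.8)²) = 54.52 ≈ 54.52 km. ✓

x ≈ -27.8 km, y ≈ 53.9 km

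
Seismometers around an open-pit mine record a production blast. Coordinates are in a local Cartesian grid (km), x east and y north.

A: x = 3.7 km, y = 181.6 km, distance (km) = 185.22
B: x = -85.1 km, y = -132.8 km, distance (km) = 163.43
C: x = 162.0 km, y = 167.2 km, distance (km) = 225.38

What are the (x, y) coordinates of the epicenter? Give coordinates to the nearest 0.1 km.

Circle about each station: (x − 3.7)² + (y − 181.6)² = 185.22²; (x + 85.1)² + (y + 132.8)² = 163.43²; (x − 162.0)² + (y − 167.2)² = 225.38².
Subtracting pairs of circle equations eliminates x²+y² and gives linear equations (the radical axes):
-177.6 x − 628.8 y = -517.32
316.6 x − 28.8 y = 4717.89
Solving the 2×2 system: x ≈ 14.6, y ≈ -3.3 km.

(14.6, -3.3)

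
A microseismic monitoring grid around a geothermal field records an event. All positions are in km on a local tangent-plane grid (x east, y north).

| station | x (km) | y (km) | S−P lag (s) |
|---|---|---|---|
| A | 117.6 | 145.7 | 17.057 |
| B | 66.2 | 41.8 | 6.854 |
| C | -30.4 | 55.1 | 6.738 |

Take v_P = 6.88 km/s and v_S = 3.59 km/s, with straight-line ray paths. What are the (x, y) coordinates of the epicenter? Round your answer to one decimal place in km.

Distance from S−P lag: d = Δt · v_P v_S / (v_P − v_S) = Δt · (6.88·3.59)/(6.88−3.59) ≈ 7.5074·Δt.
So d_A = 128.05, d_B = 51.46, d_C = 50.58 km.
Circle about each station: (x − 117.6)² + (y − 145.7)² = 128.05²; (x − 66.2)² + (y − 41.8)² = 51.46²; (x + 30.4)² + (y − 55.1)² = 50.58².
Subtracting the A equation from the B and C equations removes the quadratic terms:
-102.8 x − 207.8 y = -15179.90
-296.0 x − 181.2 y = -17259.61
Solving the 2×2 system: x ≈ 19.5, y ≈ 63.4 km.

19.5 km east, 63.4 km north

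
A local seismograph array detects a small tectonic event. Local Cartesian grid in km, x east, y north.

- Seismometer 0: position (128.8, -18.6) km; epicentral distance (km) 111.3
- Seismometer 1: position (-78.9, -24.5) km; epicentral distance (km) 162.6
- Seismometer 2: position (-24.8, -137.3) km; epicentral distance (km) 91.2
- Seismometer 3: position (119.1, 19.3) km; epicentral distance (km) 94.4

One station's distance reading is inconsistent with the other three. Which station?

Seismometer 3

Solve using three stations at a time. Using Seismometer 0, Seismometer 1, Seismometer 2 (subtract circle equations pairwise → linear system) gives (x, y) ≈ (61.2, -107.0).
Distances from that point to each station vs reported:
  Seismometer 0: calculated 111.3 vs reported 111.3 → residual 0.0 km
  Seismometer 1: calculated 162.6 vs reported 162.6 → residual 0.0 km
  Seismometer 2: calculated 91.2 vs reported 91.2 → residual 0.0 km
  Seismometer 3: calculated 138.9 vs reported 94.4 → residual 44.5 km
Seismometer 0, Seismometer 1, Seismometer 2 are mutually consistent (residuals ≈ 0); Seismometer 3 is off by 44.5 km.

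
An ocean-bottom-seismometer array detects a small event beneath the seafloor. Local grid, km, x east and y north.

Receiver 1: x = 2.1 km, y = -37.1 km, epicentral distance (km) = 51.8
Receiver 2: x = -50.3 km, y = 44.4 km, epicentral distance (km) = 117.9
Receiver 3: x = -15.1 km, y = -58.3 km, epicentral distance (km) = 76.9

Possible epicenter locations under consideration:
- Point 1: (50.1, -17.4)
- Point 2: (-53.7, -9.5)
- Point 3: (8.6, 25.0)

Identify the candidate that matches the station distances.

Point 1

For each candidate, compare |candidate − station| to the reported distance:
Point 1: residuals Receiver 1 0.1, Receiver 2 0.0, Receiver 3 0.1 → max 0.1 km
Point 2: residuals Receiver 1 10.5, Receiver 2 63.9, Receiver 3 14.7 → max 63.9 km
Point 3: residuals Receiver 1 10.6, Receiver 2 55.9, Receiver 3 9.7 → max 55.9 km
Only Point 1 has all residuals ≈ 0.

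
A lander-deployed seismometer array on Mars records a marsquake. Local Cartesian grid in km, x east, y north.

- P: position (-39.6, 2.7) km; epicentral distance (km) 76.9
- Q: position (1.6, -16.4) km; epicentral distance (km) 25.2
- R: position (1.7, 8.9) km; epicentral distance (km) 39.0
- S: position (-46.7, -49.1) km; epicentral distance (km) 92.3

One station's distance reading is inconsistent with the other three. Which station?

Solve using three stations at a time. Using P, R, S (subtract circle equations pairwise → linear system) gives (x, y) ≈ (36.4, -9.0).
Distances from that point to each station vs reported:
  P: calculated 76.9 vs reported 76.9 → residual 0.0 km
  Q: calculated 35.6 vs reported 25.2 → residual 10.4 km
  R: calculated 39.1 vs reported 39.0 → residual 0.1 km
  S: calculated 92.3 vs reported 92.3 → residual 0.0 km
P, R, S are mutually consistent (residuals ≈ 0); Q is off by 10.4 km.

Q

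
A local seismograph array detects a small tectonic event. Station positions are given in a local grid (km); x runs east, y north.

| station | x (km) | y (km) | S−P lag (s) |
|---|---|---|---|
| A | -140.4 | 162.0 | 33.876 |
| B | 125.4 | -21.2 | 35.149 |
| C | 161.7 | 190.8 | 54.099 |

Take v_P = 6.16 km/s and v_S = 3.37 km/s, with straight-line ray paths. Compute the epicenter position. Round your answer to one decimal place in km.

Distance from S−P lag: d = Δt · v_P v_S / (v_P − v_S) = Δt · (6.16·3.37)/(6.16−3.37) ≈ 7.4406·Δt.
So d_A = 252.06, d_B = 261.53, d_C = 402.53 km.
Circle about each station: (x + 140.4)² + (y − 162.0)² = 252.06²; (x − 125.4)² + (y + 21.2)² = 261.53²; (x − 161.7)² + (y − 190.8)² = 402.53².
Subtracting pairs of circle equations eliminates x²+y² and gives linear equations (the radical axes):
531.6 x − 366.4 y = -34645.26
604.2 x + 57.6 y = -81900.79
Solving the 2×2 system: x ≈ -127.0, y ≈ -89.7 km.
Check against A (with the unrounded x, y): √((x + 140.4)²+(y − 162.0)²) = 252.06 ≈ 252.06 km. ✓

(-127.0, -89.7)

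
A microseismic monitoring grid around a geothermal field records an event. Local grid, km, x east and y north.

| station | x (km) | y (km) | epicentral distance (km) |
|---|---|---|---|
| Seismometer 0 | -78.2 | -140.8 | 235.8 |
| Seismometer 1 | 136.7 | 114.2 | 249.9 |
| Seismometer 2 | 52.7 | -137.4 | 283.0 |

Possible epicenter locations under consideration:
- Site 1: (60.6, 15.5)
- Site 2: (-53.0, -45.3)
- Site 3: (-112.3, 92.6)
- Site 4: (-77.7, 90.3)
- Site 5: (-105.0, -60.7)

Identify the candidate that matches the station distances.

For each candidate, compare |candidate − station| to the reported distance:
Site 1: residuals Seismometer 0 26.8, Seismometer 1 125.3, Seismometer 2 129.9 → max 129.9 km
Site 2: residuals Seismometer 0 137.0, Seismometer 1 2.1, Seismometer 2 142.8 → max 142.8 km
Site 3: residuals Seismometer 0 0.1, Seismometer 1 0.0, Seismometer 2 0.1 → max 0.1 km
Site 4: residuals Seismometer 0 4.7, Seismometer 1 34.2, Seismometer 2 20.6 → max 34.2 km
Site 5: residuals Seismometer 0 151.3, Seismometer 1 48.4, Seismometer 2 107.6 → max 151.3 km
Only Site 3 has all residuals ≈ 0.

Site 3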